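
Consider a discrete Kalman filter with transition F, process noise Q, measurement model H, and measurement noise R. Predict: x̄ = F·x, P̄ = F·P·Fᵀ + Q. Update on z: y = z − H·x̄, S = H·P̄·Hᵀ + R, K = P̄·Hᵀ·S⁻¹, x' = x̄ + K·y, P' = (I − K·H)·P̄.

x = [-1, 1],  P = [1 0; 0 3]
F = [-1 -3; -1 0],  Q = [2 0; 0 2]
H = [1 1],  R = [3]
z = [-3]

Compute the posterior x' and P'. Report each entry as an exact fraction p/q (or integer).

x̄ = F·x = [-2, 1]
P̄ = F·P·Fᵀ + Q = [30 1; 1 3]
y = z − H·x̄ = [-2]
S = H·P̄·Hᵀ + R = [38]
K = P̄·Hᵀ·S⁻¹ = [31/38; 2/19]
x' = x̄ + K·y = [-69/19, 15/19]
P' = (I − K·H)·P̄ = [179/38 -43/19; -43/19 49/19]

x' = [-69/19, 15/19]
P' = [179/38 -43/19; -43/19 49/19]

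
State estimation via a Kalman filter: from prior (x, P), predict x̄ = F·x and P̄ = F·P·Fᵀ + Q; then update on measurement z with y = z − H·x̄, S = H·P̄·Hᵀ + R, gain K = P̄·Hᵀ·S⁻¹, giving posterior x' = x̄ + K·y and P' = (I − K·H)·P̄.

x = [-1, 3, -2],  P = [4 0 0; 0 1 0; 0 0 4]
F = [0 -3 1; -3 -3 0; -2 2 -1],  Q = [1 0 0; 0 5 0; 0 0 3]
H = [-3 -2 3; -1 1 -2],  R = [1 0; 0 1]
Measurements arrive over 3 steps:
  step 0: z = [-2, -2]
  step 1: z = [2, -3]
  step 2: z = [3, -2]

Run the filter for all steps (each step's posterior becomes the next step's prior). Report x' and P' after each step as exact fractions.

step 0: x' = [4868/9917, 46509/9917, 29790/9917], P' = [5188/9917 -35922/9917 -19385/9917; -35922/9917 347743/9917 195082/9917; -19385/9917 195082/9917 110592/9917]
step 1: x' = [55170209/65019373, -4606228927/1235368087, -1169709751/1235368087], P' = [13464244/65019373 -35804558/65019373 -14728632/65019373; -35804558/65019373 6322808055/1235368087 3475620839/1235368087; -14728632/65019373 3475620839/1235368087 2052321250/1235368087]
step 2: x' = [3349445616071/11578847257279, -32566077444889/11578847257279, -6886848220139/11578847257279], P' = [4790928394561/23157694514558 -12728987692913/23157694514558 -2616762499602/11578847257279; -12728987692913/23157694514558 118013087093537/23157694514558 32426980785476/11578847257279; -2616762499602/11578847257279 32426980785476/11578847257279 19148606059309/11578847257279]

step 0: x̄ = F·x = [-11, -6, 10]
step 0: P̄ = F·P·Fᵀ + Q = [14 9 -10; 9 50 18; -10 18 27]
step 0: y = z − H·x̄ = [-77, 13]
step 0: S = H·P̄·Hᵀ + R = [642 -133; -133 43]
step 0: K = P̄·Hᵀ·S⁻¹ = [-1875/9917 -2340/9917; -2474/9917 -6499/9917; -233/9917 -6717/9917]
step 0: x' = x̄ + K·y = [4868/9917, 46509/9917, 29790/9917]
step 0: P' = (I − K·H)·P̄ = [5188/9917 -35922/9917 -19385/9917; -35922/9917 347743/9917 195082/9917; -19385/9917 195082/9917 110592/9917]
step 1: x̄ = F·x = [-109737/9917, -154131/9917, 53492/9917]
step 1: P̄ = F·P·Fᵀ + Q = [2079704/9917 2279298/9917 -1398402/9917; 2279298/9917 2579368/9917 -1528239/9917; -1398402/9917 -1528239/9917 981575/9917]
step 1: y = z − H·x̄ = [-778115/9917, 121627/9917]
step 1: S = H·P̄·Hᵀ + R = [108740580/9917 -21981251/9917; -21981251/9917 4556041/9917]
step 1: K = P̄·Hᵀ·S⁻¹ = [-12969512/65019373 -19811538/65019373; -177893787/1235368087 51852979/1235368087; 45254096/1235368087 -349177653/1235368087]
step 1: x' = x̄ + K·y = [55170209/65019373, -4606228927/1235368087, -1169709751/1235368087]
step 1: P' = (I − K·H)·P̄ = [13464244/65019373 -35804558/65019373 -14728632/65019373; -35804558/65019373 6322808055/1235368087 3475620839/1235368087; -14728632/65019373 3475620839/1235368087 2052321250/1235368087]
step 2: x̄ = F·x = [12648977030/1235368087, 10673984868/1235368087, -10139216045/1235368087]
step 2: P̄ = F·P·Fᵀ + Q = [39339236798/1235368087 41195362584/1235368087 -26133096981/1235368087; 41195362584/1235368087 53139339818/1235368087 -26814594021/1235368087; -26133096981/1235368087 -26814594021/1235368087 22493373703/1235368087]
step 2: y = z − H·x̄ = [93418653222/1235368087, -20774176102/1235368087]
step 2: S = H·P̄·Hᵀ + R = [2056801446786/1235368087 -430518023134/1235368087; -430518023134/1235368087 104022702507/1235368087]
step 2: K = P̄·Hᵀ·S⁻¹ = [-4615384795469/23157694514558 -3526433044533/11578847257279; -3277326395479/23157694514558 517075822273/11578847257279; 442144105781/11578847257279 -3253468833540/11578847257279]
step 2: x' = x̄ + K·y = [3349445616071/11578847257279, -32566077444889/11578847257279, -6886848220139/11578847257279]
step 2: P' = (I − K·H)·P̄ = [4790928394561/23157694514558 -12728987692913/23157694514558 -2616762499602/11578847257279; -12728987692913/23157694514558 118013087093537/23157694514558 32426980785476/11578847257279; -2616762499602/11578847257279 32426980785476/11578847257279 19148606059309/11578847257279]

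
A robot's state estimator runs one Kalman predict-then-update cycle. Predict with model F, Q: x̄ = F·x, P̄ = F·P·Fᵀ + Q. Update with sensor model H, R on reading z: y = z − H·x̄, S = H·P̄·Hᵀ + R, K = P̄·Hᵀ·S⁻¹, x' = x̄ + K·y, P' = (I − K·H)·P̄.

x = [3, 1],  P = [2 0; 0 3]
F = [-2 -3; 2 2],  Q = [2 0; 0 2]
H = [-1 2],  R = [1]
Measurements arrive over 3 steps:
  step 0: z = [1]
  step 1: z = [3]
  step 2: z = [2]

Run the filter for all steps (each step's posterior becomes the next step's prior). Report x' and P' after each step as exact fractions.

step 0: x' = [33/115, 16/23], P' = [589/230 25/23; 25/23 16/23]
step 1: x' = [-36030/26287, 21622/26287], P' = [53740/26287 22148/26287; 22148/26287 15256/26287]
step 2: x' = [-2129558/1610591, 1578736/4831773], P' = [3287106/1610591 1355792/1610591; 1355792/1610591 2803418/4831773]

step 0: x̄ = F·x = [-9, 8]
step 0: P̄ = F·P·Fᵀ + Q = [37 -26; -26 22]
step 0: y = z − H·x̄ = [-24]
step 0: S = H·P̄·Hᵀ + R = [230]
step 0: K = P̄·Hᵀ·S⁻¹ = [-89/230; 7/23]
step 0: x' = x̄ + K·y = [33/115, 16/23]
step 0: P' = (I − K·H)·P̄ = [589/230 25/23; 25/23 16/23]
step 1: x̄ = F·x = [-306/115, 226/115]
step 1: P̄ = F·P·Fᵀ + Q = [3628/115 -2908/115; -2908/115 2728/115]
step 1: y = z − H·x̄ = [-413/115]
step 1: S = H·P̄·Hᵀ + R = [26287/115]
step 1: K = P̄·Hᵀ·S⁻¹ = [-9444/26287; 8364/26287]
step 1: x' = x̄ + K·y = [-36030/26287, 21622/26287]
step 1: P' = (I − K·H)·P̄ = [53740/26287 22148/26287; 22148/26287 15256/26287]
step 2: x̄ = F·x = [7194/26287, -28816/26287]
step 2: P̄ = F·P·Fᵀ + Q = [670614/26287 -527976/26287; -527976/26287 505742/26287]
step 2: y = z − H·x̄ = [117400/26287]
step 2: S = H·P̄·Hᵀ + R = [4831773/26287]
step 2: K = P̄·Hᵀ·S⁻¹ = [-575522/1610591; 1539460/4831773]
step 2: x' = x̄ + K·y = [-2129558/1610591, 1578736/4831773]
step 2: P' = (I − K·H)·P̄ = [3287106/1610591 1355792/1610591; 1355792/1610591 2803418/4831773]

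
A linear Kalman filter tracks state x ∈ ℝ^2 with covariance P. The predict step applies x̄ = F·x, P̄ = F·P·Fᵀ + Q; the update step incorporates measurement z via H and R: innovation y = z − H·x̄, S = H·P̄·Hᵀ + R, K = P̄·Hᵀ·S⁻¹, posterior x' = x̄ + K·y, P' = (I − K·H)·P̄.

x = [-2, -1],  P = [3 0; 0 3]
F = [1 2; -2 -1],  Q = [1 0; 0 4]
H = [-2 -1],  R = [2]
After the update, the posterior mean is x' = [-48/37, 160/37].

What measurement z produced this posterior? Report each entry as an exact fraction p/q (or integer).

z = [-2]

x̄ = F·x = [-4, 5]
P̄ = F·P·Fᵀ + Q = [16 -12; -12 19]
S = H·P̄·Hᵀ + R = [37]
K = P̄·Hᵀ·S⁻¹ = [-20/37; 5/37]
x' − x̄ = [100/37, -25/37] = K·y
y = (KᵀK)⁻¹·Kᵀ·(x' − x̄) = [-5]
z = y + H·x̄ = [-5] + [3] = [-2]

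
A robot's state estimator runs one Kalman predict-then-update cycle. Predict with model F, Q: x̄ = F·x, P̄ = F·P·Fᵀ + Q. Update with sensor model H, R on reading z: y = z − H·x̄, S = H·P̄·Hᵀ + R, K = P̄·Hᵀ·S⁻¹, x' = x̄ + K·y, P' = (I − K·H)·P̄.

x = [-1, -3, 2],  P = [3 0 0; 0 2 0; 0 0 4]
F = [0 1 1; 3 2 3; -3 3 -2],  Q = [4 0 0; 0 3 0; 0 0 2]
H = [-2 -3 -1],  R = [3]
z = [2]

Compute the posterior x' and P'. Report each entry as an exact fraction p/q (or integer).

x̄ = F·x = [-1, -3, -10]
P̄ = F·P·Fᵀ + Q = [10 16 -2; 16 74 -39; -2 -39 63]
y = z − H·x̄ = [-19]
S = H·P̄·Hᵀ + R = [722]
K = P̄·Hᵀ·S⁻¹ = [-33/361; -215/722; 29/361]
x' = x̄ + K·y = [14/19, 101/38, -219/19]
P' = (I − K·H)·P̄ = [1432/361 -1319/361 1192/361; -1319/361 7203/722 -7844/361; 1192/361 -7844/361 21061/361]

x' = [14/19, 101/38, -219/19]
P' = [1432/361 -1319/361 1192/361; -1319/361 7203/722 -7844/361; 1192/361 -7844/361 21061/361]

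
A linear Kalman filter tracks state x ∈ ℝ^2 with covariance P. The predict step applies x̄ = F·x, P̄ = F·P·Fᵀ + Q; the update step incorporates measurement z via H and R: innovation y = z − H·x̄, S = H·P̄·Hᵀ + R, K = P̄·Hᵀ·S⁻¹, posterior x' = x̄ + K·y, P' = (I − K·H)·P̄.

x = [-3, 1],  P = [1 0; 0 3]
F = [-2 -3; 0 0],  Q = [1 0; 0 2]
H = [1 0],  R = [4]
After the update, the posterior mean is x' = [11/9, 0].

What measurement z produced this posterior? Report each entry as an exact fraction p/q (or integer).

x̄ = F·x = [3, 0]
P̄ = F·P·Fᵀ + Q = [32 0; 0 2]
S = H·P̄·Hᵀ + R = [36]
K = P̄·Hᵀ·S⁻¹ = [8/9; 0]
x' − x̄ = [-16/9, 0] = K·y
y = (KᵀK)⁻¹·Kᵀ·(x' − x̄) = [-2]
z = y + H·x̄ = [-2] + [3] = [1]

z = [1]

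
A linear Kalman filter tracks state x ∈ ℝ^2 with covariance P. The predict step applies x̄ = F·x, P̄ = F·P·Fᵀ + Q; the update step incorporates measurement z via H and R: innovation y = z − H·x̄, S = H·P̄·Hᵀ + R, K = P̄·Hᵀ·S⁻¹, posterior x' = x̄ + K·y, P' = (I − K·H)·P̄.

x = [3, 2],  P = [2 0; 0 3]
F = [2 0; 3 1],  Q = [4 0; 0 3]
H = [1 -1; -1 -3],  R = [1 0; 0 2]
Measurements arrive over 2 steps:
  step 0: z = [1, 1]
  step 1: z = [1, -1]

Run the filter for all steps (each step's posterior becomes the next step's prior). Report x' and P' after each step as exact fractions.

step 0: x̄ = F·x = [6, 11]
step 0: P̄ = F·P·Fᵀ + Q = [12 12; 12 24]
step 0: y = z − H·x̄ = [6, 40]
step 0: S = H·P̄·Hᵀ + R = [13 36; 36 302]
step 0: K = P̄·Hᵀ·S⁻¹ = [864/1315 -312/1315; -60/263 -66/263]
step 0: x' = x̄ + K·y = [594/1315, -107/263]
step 0: P' = (I − K·H)·P̄ = [804/1315 -12/263; -12/263 48/263]
step 1: x̄ = F·x = [1188/1315, 1247/1315]
step 1: P̄ = F·P·Fᵀ + Q = [8476/1315 4704/1315; 4704/1315 11061/1315]
step 1: y = z − H·x̄ = [1374/1315, 3614/1315]
step 1: S = H·P̄·Hᵀ + R = [11444/1315 15299/1315; 15299/1315 138879/1315]
step 1: K = P̄·Hᵀ·S⁻¹ = [132232/206125 -48092/206125; -230586/1030625 -255759/1030625]
step 1: x' = x̄ + K·y = [192212/206125, 33499/1030625]
step 1: P' = (I − K·H)·P̄ = [24644/41225 -9012/206125; -9012/206125 185526/1030625]

step 0: x' = [594/1315, -107/263], P' = [804/1315 -12/263; -12/263 48/263]
step 1: x' = [192212/206125, 33499/1030625], P' = [24644/41225 -9012/206125; -9012/206125 185526/1030625]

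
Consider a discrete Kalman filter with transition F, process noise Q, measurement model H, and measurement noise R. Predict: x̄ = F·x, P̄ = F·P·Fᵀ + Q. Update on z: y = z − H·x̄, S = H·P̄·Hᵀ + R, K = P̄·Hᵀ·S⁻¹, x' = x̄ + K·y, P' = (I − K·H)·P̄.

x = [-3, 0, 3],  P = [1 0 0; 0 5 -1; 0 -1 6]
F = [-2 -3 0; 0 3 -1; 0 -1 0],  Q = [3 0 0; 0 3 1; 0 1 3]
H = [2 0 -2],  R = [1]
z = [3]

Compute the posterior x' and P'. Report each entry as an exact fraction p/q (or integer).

x' = [60/121, 21/11, -126/121]
P' = [816/121 -84/11 779/121; -84/11 24 -81/11; 779/121 -81/11 772/121]

x̄ = F·x = [6, -3, 0]
P̄ = F·P·Fᵀ + Q = [52 -48 15; -48 60 -15; 15 -15 8]
y = z − H·x̄ = [-9]
S = H·P̄·Hᵀ + R = [121]
K = P̄·Hᵀ·S⁻¹ = [74/121; -6/11; 14/121]
x' = x̄ + K·y = [60/121, 21/11, -126/121]
P' = (I − K·H)·P̄ = [816/121 -84/11 779/121; -84/11 24 -81/11; 779/121 -81/11 772/121]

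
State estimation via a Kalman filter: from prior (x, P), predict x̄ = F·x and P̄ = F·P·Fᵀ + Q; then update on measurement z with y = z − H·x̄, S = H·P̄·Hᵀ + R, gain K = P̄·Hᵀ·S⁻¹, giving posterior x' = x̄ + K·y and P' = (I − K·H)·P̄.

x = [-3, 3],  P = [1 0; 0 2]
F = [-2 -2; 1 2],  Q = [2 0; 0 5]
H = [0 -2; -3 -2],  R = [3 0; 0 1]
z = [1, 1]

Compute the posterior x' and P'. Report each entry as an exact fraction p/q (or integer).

x' = [-322/3701, -1147/3701]
P' = [1578/3701 -1758/3701; -1758/3701 2634/3701]

x̄ = F·x = [0, 3]
P̄ = F·P·Fᵀ + Q = [14 -10; -10 14]
y = z − H·x̄ = [7, 7]
S = H·P̄·Hᵀ + R = [59 -4; -4 63]
K = P̄·Hᵀ·S⁻¹ = [1172/3701 -1218/3701; -1756/3701 6/3701]
x' = x̄ + K·y = [-322/3701, -1147/3701]
P' = (I − K·H)·P̄ = [1578/3701 -1758/3701; -1758/3701 2634/3701]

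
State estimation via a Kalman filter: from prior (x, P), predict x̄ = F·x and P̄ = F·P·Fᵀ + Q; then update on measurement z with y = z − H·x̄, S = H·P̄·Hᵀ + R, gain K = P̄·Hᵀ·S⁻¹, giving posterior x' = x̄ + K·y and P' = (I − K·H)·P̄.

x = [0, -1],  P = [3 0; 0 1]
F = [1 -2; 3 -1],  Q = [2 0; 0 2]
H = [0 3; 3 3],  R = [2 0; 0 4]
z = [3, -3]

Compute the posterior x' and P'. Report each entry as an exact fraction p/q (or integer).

x̄ = F·x = [2, 1]
P̄ = F·P·Fᵀ + Q = [9 11; 11 30]
y = z − H·x̄ = [0, -12]
S = H·P̄·Hᵀ + R = [272 369; 369 553]
K = P̄·Hᵀ·S⁻¹ = [-3891/14255 4143/14255; 4383/14255 246/14255]
x' = x̄ + K·y = [-21206/14255, 11303/14255]
P' = (I − K·H)·P̄ = [8118/14255 -2594/14255; -2594/14255 2922/14255]

x' = [-21206/14255, 11303/14255]
P' = [8118/14255 -2594/14255; -2594/14255 2922/14255]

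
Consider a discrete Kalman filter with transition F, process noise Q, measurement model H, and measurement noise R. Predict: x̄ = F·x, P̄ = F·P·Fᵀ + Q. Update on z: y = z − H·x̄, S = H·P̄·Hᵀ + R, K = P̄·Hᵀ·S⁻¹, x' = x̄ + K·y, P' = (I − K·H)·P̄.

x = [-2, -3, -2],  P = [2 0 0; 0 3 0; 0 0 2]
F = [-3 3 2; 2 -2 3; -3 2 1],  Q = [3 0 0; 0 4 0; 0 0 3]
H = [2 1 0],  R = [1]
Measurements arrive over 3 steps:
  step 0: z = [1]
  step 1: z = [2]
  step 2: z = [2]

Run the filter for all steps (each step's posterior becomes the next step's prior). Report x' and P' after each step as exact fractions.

step 0: x̄ = F·x = [-7, -4, -2]
step 0: P̄ = F·P·Fᵀ + Q = [56 -18 40; -18 42 -18; 40 -18 35]
step 0: y = z − H·x̄ = [19]
step 0: S = H·P̄·Hᵀ + R = [195]
step 0: K = P̄·Hᵀ·S⁻¹ = [94/195; 2/65; 62/195]
step 0: x' = x̄ + K·y = [421/195, -222/65, 788/195]
step 0: P' = (I − K·H)·P̄ = [2084/195 -1358/65 1972/195; -1358/65 2718/65 -1294/65; 1972/195 -1294/65 2981/195]
step 1: x̄ = F·x = [-337/39, 4538/195, -139/15]
step 1: P̄ = F·P·Fᵀ + Q = [21547/39 -24340/39 1382/3; -24340/39 171401/195 -8173/15; 1382/3 -8173/15 5882/15]
step 1: y = z − H·x̄ = [-778/195]
step 1: S = H·P̄·Hᵀ + R = [115736/195]
step 1: K = P̄·Hᵀ·S⁻¹ = [46885/57868; -71999/115736; 73411/115736]
step 1: x' = x̄ + K·y = [-343549/28934, 1490321/57868, -682689/57868]
step 1: P' = (I − K·H)·P̄ = [4712827/28934 -18804423/57868 9007219/57868; -18804423/57868 75145693/115736 -35955465/115736; 9007219/57868 -35955465/115736 17747149/115736]
step 2: x̄ = F·x = [5166879/57868, -6402905/57868, 4359247/57868]
step 2: P̄ = F·P·Fᵀ + Q = [946629205/115736 -1178654779/115736 806344721/115736; -1178654779/115736 1484684893/115736 -1006460559/115736; 806344721/115736 -1006460559/115736 687736565/115736]
step 2: y = z − H·x̄ = [-3815117/57868]
step 2: S = H·P̄·Hᵀ + R = [556698333/115736]
step 2: K = P̄·Hᵀ·S⁻¹ = [714603631/556698333; -872624665/556698333; 606228883/556698333]
step 2: x' = x̄ + K·y = [2593773160/556698333, -4066519420/556698333, 1969161205/556698333]
step 2: P' = (I − K·H)·P̄ = [141084459064/556698333 -281454314497/556698333 135458292970/556698333; -281454314497/556698333 562036004329/556698333 -270310357057/556698333; 135458292970/556698333 -270310357057/556698333 132615095521/556698333]

step 0: x' = [421/195, -222/65, 788/195], P' = [2084/195 -1358/65 1972/195; -1358/65 2718/65 -1294/65; 1972/195 -1294/65 2981/195]
step 1: x' = [-343549/28934, 1490321/57868, -682689/57868], P' = [4712827/28934 -18804423/57868 9007219/57868; -18804423/57868 75145693/115736 -35955465/115736; 9007219/57868 -35955465/115736 17747149/115736]
step 2: x' = [2593773160/556698333, -4066519420/556698333, 1969161205/556698333], P' = [141084459064/556698333 -281454314497/556698333 135458292970/556698333; -281454314497/556698333 562036004329/556698333 -270310357057/556698333; 135458292970/556698333 -270310357057/556698333 132615095521/556698333]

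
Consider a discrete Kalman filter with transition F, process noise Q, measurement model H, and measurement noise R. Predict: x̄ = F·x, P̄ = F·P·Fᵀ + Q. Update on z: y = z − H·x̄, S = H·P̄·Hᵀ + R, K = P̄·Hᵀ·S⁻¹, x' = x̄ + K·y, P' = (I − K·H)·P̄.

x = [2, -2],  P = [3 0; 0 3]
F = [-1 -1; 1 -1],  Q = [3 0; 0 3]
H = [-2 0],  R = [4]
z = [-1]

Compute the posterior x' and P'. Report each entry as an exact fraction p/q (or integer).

x' = [9/20, 4]
P' = [9/10 0; 0 9]

x̄ = F·x = [0, 4]
P̄ = F·P·Fᵀ + Q = [9 0; 0 9]
y = z − H·x̄ = [-1]
S = H·P̄·Hᵀ + R = [40]
K = P̄·Hᵀ·S⁻¹ = [-9/20; 0]
x' = x̄ + K·y = [9/20, 4]
P' = (I − K·H)·P̄ = [9/10 0; 0 9]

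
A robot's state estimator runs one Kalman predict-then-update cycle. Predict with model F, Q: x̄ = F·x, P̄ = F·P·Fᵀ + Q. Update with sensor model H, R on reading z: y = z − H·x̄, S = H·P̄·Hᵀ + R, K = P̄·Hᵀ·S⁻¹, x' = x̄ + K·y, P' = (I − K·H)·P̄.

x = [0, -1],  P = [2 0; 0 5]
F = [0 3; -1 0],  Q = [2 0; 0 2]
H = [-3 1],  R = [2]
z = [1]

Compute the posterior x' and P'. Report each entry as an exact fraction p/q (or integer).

x' = [-53/143, -32/429]
P' = [94/143 188/143; 188/143 1700/429]

x̄ = F·x = [-3, 0]
P̄ = F·P·Fᵀ + Q = [47 0; 0 4]
y = z − H·x̄ = [-8]
S = H·P̄·Hᵀ + R = [429]
K = P̄·Hᵀ·S⁻¹ = [-47/143; 4/429]
x' = x̄ + K·y = [-53/143, -32/429]
P' = (I − K·H)·P̄ = [94/143 188/143; 188/143 1700/429]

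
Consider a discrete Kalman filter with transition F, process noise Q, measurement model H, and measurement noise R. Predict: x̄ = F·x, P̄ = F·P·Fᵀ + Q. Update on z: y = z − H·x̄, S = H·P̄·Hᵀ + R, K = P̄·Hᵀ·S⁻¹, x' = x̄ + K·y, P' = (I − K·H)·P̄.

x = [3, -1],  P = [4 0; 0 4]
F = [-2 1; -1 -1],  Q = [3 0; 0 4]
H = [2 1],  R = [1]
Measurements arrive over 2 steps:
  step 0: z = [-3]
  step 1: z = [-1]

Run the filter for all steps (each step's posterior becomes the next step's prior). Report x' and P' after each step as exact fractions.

step 0: x̄ = F·x = [-7, -2]
step 0: P̄ = F·P·Fᵀ + Q = [23 4; 4 12]
step 0: y = z − H·x̄ = [13]
step 0: S = H·P̄·Hᵀ + R = [121]
step 0: K = P̄·Hᵀ·S⁻¹ = [50/121; 20/121]
step 0: x' = x̄ + K·y = [-197/121, 18/121]
step 0: P' = (I − K·H)·P̄ = [283/121 -516/121; -516/121 1052/121]
step 1: x̄ = F·x = [412/121, 179/121]
step 1: P̄ = F·P·Fᵀ + Q = [4611/121 -1002/121; -1002/121 787/121]
step 1: y = z − H·x̄ = [-1124/121]
step 1: S = H·P̄·Hᵀ + R = [15344/121]
step 1: K = P̄·Hᵀ·S⁻¹ = [15/28; -1217/15344]
step 1: x' = x̄ + K·y = [-11/7, 8501/3836]
step 1: P' = (I − K·H)·P̄ = [12/7 -81/28; -81/28 87559/15344]

step 0: x' = [-197/121, 18/121], P' = [283/121 -516/121; -516/121 1052/121]
step 1: x' = [-11/7, 8501/3836], P' = [12/7 -81/28; -81/28 87559/15344]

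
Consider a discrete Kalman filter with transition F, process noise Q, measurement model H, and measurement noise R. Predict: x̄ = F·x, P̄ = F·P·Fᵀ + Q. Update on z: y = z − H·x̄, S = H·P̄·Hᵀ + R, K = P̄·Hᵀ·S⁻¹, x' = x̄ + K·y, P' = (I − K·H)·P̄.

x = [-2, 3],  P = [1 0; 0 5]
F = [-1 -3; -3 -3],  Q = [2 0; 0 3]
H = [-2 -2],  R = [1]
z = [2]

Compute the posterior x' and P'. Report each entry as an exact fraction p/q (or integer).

x̄ = F·x = [-7, -3]
P̄ = F·P·Fᵀ + Q = [48 48; 48 57]
y = z − H·x̄ = [-18]
S = H·P̄·Hᵀ + R = [805]
K = P̄·Hᵀ·S⁻¹ = [-192/805; -6/23]
x' = x̄ + K·y = [-2179/805, 39/23]
P' = (I − K·H)·P̄ = [1776/805 -48/23; -48/23 51/23]

x' = [-2179/805, 39/23]
P' = [1776/805 -48/23; -48/23 51/23]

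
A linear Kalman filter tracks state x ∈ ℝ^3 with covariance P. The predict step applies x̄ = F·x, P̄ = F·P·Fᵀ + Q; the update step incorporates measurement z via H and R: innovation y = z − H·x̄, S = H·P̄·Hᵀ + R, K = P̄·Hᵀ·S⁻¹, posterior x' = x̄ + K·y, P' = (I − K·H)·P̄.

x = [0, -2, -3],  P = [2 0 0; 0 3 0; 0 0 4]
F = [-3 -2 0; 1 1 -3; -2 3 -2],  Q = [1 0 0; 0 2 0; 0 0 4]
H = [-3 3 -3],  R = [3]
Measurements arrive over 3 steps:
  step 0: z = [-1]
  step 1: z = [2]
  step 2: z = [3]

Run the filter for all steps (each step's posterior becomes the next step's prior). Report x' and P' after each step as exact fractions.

step 0: x' = [137/25, 149/25, 4/5], P' = [3643/250 -57/125 -372/25; -57/125 4361/125 881/25; -372/25 881/25 251/5]
step 1: x' = [-5357117/285257, -3131938/285257, 2031081/285257], P' = [111524369/570514 65123449/570514 -23171462/285257; 65123449/570514 40646749/570514 -12298947/285257; -23171462/285257 -12298947/285257 10877964/285257]
step 2: x' = [42275953/861924763, 1949936718/861924763, 1050043382/861924763], P' = [58948907617/1723849526 14671089575/861924763 -29234514079/1723849526; 14671089575/861924763 88430475269/6895398104 -7488486479/1723849526; -29234514079/1723849526 -7488486479/1723849526 21694479803/1723849526]

step 0: x̄ = F·x = [4, 7, 0]
step 0: P̄ = F·P·Fᵀ + Q = [31 -12 -6; -12 43 29; -6 29 55]
step 0: y = z − H·x̄ = [-10]
step 0: S = H·P̄·Hᵀ + R = [750]
step 0: K = P̄·Hᵀ·S⁻¹ = [-37/250; 13/125; -2/25]
step 0: x' = x̄ + K·y = [137/25, 149/25, 4/5]
step 0: P' = (I − K·H)·P̄ = [3643/250 -57/125 -372/25; -57/125 4361/125 881/25; -372/25 881/25 251/5]
step 1: x̄ = F·x = [-709/25, 226/25, 133/25]
step 1: P̄ = F·P·Fᵀ + Q = [66557/250 -8423/250 -8492/125; -8423/250 95047/250 -8862/125; -8492/125 -8862/125 5079/125]
step 1: y = z − H·x̄ = [-2356/25]
step 1: S = H·P̄·Hᵀ + R = [855771/125]
step 1: K = P̄·Hᵀ·S⁻¹ = [-28998/285257; 60597/285257; -5449/285257]
step 1: x' = x̄ + K·y = [-5357117/285257, -3131938/285257, 2031081/285257]
step 1: P' = (I − K·H)·P̄ = [111524369/570514 65123449/570514 -23171462/285257; 65123449/570514 40646749/570514 -12298947/285257; -23171462/285257 -12298947/285257 10877964/285257]
step 2: x̄ = F·x = [22335227/285257, -14582298/285257, -2743742/285257]
step 2: P̄ = F·P·Fᵀ + Q = [1948358219/570514 -653078765/285257 -276800645/570514; -653078765/285257 452503652/285257 89877832/285257; -276800645/570514 89877832/285257 44173933/570514]
step 2: y = z − H·x̄ = [14768160/40751]
step 2: S = H·P̄·Hᵀ + R = [2955170616/40751]
step 2: K = P̄·Hᵀ·S⁻¹ = [-26586742/123132109; 145100655/985056872; 7363971/246264218]
step 2: x' = x̄ + K·y = [42275953/861924763, 1949936718/861924763, 1050043382/861924763]
step 2: P' = (I − K·H)·P̄ = [58948907617/1723849526 14671089575/861924763 -29234514079/1723849526; 14671089575/861924763 88430475269/6895398104 -7488486479/1723849526; -29234514079/1723849526 -7488486479/1723849526 21694479803/1723849526]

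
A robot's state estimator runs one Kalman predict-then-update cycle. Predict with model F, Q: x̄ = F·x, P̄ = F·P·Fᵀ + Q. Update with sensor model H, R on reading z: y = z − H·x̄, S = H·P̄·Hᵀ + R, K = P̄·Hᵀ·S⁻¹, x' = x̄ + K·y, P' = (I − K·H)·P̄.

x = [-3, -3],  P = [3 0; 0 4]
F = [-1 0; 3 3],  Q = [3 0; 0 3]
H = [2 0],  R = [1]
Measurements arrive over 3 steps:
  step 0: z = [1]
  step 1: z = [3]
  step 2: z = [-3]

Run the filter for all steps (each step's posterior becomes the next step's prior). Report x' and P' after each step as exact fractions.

step 0: x' = [3/5, -72/5], P' = [6/25 -9/25; -9/25 1326/25]
step 1: x' = [471/349, -14373/349], P' = [81/349 9/349; 9/349 166125/349]
step 2: x' = [-7239/4861, -580734/4861], P' = [1128/4861 -270/4861; -270/4861 20850807/4861]

step 0: x̄ = F·x = [3, -18]
step 0: P̄ = F·P·Fᵀ + Q = [6 -9; -9 66]
step 0: y = z − H·x̄ = [-5]
step 0: S = H·P̄·Hᵀ + R = [25]
step 0: K = P̄·Hᵀ·S⁻¹ = [12/25; -18/25]
step 0: x' = x̄ + K·y = [3/5, -72/5]
step 0: P' = (I − K·H)·P̄ = [6/25 -9/25; -9/25 1326/25]
step 1: x̄ = F·x = [-3/5, -207/5]
step 1: P̄ = F·P·Fᵀ + Q = [81/25 9/25; 9/25 11901/25]
step 1: y = z − H·x̄ = [21/5]
step 1: S = H·P̄·Hᵀ + R = [349/25]
step 1: K = P̄·Hᵀ·S⁻¹ = [162/349; 18/349]
step 1: x' = x̄ + K·y = [471/349, -14373/349]
step 1: P' = (I − K·H)·P̄ = [81/349 9/349; 9/349 166125/349]
step 2: x̄ = F·x = [-471/349, -41706/349]
step 2: P̄ = F·P·Fᵀ + Q = [1128/349 -270/349; -270/349 1497063/349]
step 2: y = z − H·x̄ = [-105/349]
step 2: S = H·P̄·Hᵀ + R = [4861/349]
step 2: K = P̄·Hᵀ·S⁻¹ = [2256/4861; -540/4861]
step 2: x' = x̄ + K·y = [-7239/4861, -580734/4861]
step 2: P' = (I − K·H)·P̄ = [1128/4861 -270/4861; -270/4861 20850807/4861]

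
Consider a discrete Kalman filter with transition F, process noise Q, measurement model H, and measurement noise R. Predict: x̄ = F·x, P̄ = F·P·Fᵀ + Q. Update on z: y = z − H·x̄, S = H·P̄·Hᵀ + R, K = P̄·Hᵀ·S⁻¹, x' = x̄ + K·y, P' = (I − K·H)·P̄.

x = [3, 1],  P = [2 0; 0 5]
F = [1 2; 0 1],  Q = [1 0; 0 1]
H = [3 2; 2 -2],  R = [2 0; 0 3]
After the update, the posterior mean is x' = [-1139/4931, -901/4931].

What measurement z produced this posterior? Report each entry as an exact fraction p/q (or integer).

x̄ = F·x = [5, 1]
P̄ = F·P·Fᵀ + Q = [23 10; 10 6]
S = H·P̄·Hᵀ + R = [353 94; 94 39]
K = P̄·Hᵀ·S⁻¹ = [1027/4931 812/4931; 886/4931 -1124/4931]
x' − x̄ = [-25794/4931, -5832/4931] = K·y
y = (KᵀK)⁻¹·Kᵀ·(x' − x̄) = [-18, -9]
z = y + H·x̄ = [-18, -9] + [17, 8] = [-1, -1]

z = [-1, -1]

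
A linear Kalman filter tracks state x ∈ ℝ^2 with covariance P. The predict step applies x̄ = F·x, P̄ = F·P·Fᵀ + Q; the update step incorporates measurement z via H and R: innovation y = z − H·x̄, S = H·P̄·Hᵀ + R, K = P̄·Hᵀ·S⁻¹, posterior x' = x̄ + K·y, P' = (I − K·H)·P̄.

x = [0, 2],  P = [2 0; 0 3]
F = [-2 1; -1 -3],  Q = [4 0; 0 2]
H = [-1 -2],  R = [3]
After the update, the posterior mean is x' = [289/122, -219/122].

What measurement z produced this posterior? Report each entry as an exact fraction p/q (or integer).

z = [1]

x̄ = F·x = [2, -6]
P̄ = F·P·Fᵀ + Q = [15 -5; -5 31]
S = H·P̄·Hᵀ + R = [122]
K = P̄·Hᵀ·S⁻¹ = [-5/122; -57/122]
x' − x̄ = [45/122, 513/122] = K·y
y = (KᵀK)⁻¹·Kᵀ·(x' − x̄) = [-9]
z = y + H·x̄ = [-9] + [10] = [1]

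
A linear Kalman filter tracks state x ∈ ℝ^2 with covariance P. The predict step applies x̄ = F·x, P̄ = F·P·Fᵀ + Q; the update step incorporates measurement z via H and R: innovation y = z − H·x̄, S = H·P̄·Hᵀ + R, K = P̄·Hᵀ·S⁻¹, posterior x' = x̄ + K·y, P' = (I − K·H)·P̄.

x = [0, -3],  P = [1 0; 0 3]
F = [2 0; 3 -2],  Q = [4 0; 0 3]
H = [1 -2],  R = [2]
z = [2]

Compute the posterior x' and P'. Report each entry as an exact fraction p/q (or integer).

x̄ = F·x = [0, 6]
P̄ = F·P·Fᵀ + Q = [8 6; 6 24]
y = z − H·x̄ = [14]
S = H·P̄·Hᵀ + R = [82]
K = P̄·Hᵀ·S⁻¹ = [-2/41; -21/41]
x' = x̄ + K·y = [-28/41, -48/41]
P' = (I − K·H)·P̄ = [320/41 162/41; 162/41 102/41]

x' = [-28/41, -48/41]
P' = [320/41 162/41; 162/41 102/41]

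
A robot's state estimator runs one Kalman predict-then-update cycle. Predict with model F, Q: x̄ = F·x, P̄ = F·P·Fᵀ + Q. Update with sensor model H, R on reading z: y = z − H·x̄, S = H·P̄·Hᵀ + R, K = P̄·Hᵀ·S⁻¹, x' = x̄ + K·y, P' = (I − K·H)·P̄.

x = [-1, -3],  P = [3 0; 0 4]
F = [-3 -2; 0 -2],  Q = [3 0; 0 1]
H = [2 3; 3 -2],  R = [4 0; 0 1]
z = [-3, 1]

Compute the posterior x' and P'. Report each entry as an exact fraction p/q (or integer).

x' = [-16673/90587, -69081/90587]
P' = [13334/90587 9532/90587; 9532/90587 21108/90587]

x̄ = F·x = [9, 6]
P̄ = F·P·Fᵀ + Q = [46 16; 16 17]
y = z − H·x̄ = [-39, -14]
S = H·P̄·Hᵀ + R = [533 254; 254 291]
K = P̄·Hᵀ·S⁻¹ = [13816/90587 20938/90587; 20597/90587 -13620/90587]
x' = x̄ + K·y = [-16673/90587, -69081/90587]
P' = (I − K·H)·P̄ = [13334/90587 9532/90587; 9532/90587 21108/90587]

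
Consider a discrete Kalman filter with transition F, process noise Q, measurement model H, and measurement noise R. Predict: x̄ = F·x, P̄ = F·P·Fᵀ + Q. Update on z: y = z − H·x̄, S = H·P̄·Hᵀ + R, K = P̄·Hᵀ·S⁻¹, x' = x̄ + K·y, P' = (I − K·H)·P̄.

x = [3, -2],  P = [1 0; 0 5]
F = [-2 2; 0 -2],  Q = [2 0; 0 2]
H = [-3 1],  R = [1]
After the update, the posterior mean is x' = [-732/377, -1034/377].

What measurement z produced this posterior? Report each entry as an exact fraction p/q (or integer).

z = [3]

x̄ = F·x = [-10, 4]
P̄ = F·P·Fᵀ + Q = [26 -20; -20 22]
S = H·P̄·Hᵀ + R = [377]
K = P̄·Hᵀ·S⁻¹ = [-98/377; 82/377]
x' − x̄ = [3038/377, -2542/377] = K·y
y = (KᵀK)⁻¹·Kᵀ·(x' − x̄) = [-31]
z = y + H·x̄ = [-31] + [34] = [3]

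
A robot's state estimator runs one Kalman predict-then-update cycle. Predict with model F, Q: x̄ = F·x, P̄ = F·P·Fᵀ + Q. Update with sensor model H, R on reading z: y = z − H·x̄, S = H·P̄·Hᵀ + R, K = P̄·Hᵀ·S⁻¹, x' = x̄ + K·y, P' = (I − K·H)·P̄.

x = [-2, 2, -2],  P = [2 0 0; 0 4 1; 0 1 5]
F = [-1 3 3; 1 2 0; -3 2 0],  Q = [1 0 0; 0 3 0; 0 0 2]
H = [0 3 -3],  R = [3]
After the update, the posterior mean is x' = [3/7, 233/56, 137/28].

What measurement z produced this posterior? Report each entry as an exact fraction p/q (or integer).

z = [-2]

x̄ = F·x = [2, 2, 10]
P̄ = F·P·Fᵀ + Q = [102 28 36; 28 21 10; 36 10 36]
S = H·P̄·Hᵀ + R = [336]
K = P̄·Hᵀ·S⁻¹ = [-1/14; 11/112; -13/56]
x' − x̄ = [-11/7, 121/56, -143/28] = K·y
y = (KᵀK)⁻¹·Kᵀ·(x' − x̄) = [22]
z = y + H·x̄ = [22] + [-24] = [-2]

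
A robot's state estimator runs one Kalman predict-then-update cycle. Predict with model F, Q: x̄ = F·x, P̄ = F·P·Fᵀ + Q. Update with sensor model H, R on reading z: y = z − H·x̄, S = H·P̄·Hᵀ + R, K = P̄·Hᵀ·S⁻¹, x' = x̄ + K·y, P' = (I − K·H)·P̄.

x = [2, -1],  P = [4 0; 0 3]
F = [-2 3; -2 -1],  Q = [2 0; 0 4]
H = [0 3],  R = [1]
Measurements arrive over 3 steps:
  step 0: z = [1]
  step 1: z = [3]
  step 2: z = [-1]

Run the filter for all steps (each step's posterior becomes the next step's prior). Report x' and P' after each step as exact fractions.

step 0: x̄ = F·x = [-7, -3]
step 0: P̄ = F·P·Fᵀ + Q = [45 7; 7 23]
step 0: y = z − H·x̄ = [10]
step 0: S = H·P̄·Hᵀ + R = [208]
step 0: K = P̄·Hᵀ·S⁻¹ = [21/208; 69/208]
step 0: x' = x̄ + K·y = [-623/104, 33/104]
step 0: P' = (I − K·H)·P̄ = [8919/208 7/208; 7/208 23/208]
step 1: x̄ = F·x = [1345/104, 1213/104]
step 1: P̄ = F·P·Fᵀ + Q = [36215/208 35579/208; 35579/208 36559/208]
step 1: y = z − H·x̄ = [-3327/104]
step 1: S = H·P̄·Hᵀ + R = [329239/208]
step 1: K = P̄·Hᵀ·S⁻¹ = [106737/329239; 109677/329239]
step 1: x' = x̄ + K·y = [843389/329239, 331457/329239]
step 1: P' = (I − K·H)·P̄ = [2550977/329239 35579/329239; 35579/329239 36559/329239]
step 2: x̄ = F·x = [-692407/329239, -2018235/329239]
step 2: P̄ = F·P·Fᵀ + Q = [10764469/329239 9951915/329239; 9951915/329239 11699739/329239]
step 2: y = z − H·x̄ = [5725466/329239]
step 2: S = H·P̄·Hᵀ + R = [105626890/329239]
step 2: K = P̄·Hᵀ·S⁻¹ = [314271/1111862; 35099217/105626890]
step 2: x' = x̄ + K·y = [1563434/555931, -18558726/52813445]
step 2: P' = (I − K·H)·P̄ = [7853897/1111862 104757/1111862; 104757/1111862 11699739/105626890]

step 0: x' = [-623/104, 33/104], P' = [8919/208 7/208; 7/208 23/208]
step 1: x' = [843389/329239, 331457/329239], P' = [2550977/329239 35579/329239; 35579/329239 36559/329239]
step 2: x' = [1563434/555931, -18558726/52813445], P' = [7853897/1111862 104757/1111862; 104757/1111862 11699739/105626890]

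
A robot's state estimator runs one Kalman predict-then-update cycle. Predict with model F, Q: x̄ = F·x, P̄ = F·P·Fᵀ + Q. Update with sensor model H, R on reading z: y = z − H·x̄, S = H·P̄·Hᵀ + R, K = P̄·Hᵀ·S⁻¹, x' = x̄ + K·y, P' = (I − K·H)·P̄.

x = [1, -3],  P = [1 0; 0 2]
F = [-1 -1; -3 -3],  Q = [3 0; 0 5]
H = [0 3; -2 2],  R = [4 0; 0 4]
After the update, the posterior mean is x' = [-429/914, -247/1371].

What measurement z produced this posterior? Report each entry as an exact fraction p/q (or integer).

x̄ = F·x = [2, 6]
P̄ = F·P·Fᵀ + Q = [6 9; 9 32]
S = H·P̄·Hᵀ + R = [292 138; 138 84]
K = P̄·Hᵀ·S⁻¹ = [120/457 -329/914; 143/457 46/1371]
x' − x̄ = [-2257/914, -8473/1371] = K·y
y = (KᵀK)⁻¹·Kᵀ·(x' − x̄) = [-19, -7]
z = y + H·x̄ = [-19, -7] + [18, 8] = [-1, 1]

z = [-1, 1]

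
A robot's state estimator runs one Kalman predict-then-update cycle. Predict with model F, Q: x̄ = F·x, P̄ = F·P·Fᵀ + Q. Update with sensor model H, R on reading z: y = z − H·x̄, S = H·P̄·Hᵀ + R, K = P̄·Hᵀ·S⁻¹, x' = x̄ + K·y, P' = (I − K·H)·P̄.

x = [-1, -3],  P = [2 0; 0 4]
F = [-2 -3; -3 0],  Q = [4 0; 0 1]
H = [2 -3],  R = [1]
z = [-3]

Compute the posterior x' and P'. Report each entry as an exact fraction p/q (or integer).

x̄ = F·x = [11, 3]
P̄ = F·P·Fᵀ + Q = [48 12; 12 19]
y = z − H·x̄ = [-16]
S = H·P̄·Hᵀ + R = [220]
K = P̄·Hᵀ·S⁻¹ = [3/11; -3/20]
x' = x̄ + K·y = [73/11, 27/5]
P' = (I − K·H)·P̄ = [348/11 21; 21 281/20]

x' = [73/11, 27/5]
P' = [348/11 21; 21 281/20]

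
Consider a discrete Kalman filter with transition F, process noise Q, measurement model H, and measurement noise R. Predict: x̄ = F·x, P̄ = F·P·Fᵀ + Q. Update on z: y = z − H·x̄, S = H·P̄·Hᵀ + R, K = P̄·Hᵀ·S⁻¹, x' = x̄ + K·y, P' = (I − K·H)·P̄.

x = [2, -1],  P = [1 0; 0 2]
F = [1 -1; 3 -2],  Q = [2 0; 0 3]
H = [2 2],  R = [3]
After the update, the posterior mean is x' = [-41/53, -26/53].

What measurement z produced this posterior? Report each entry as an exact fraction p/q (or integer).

z = [-3]

x̄ = F·x = [3, 8]
P̄ = F·P·Fᵀ + Q = [5 7; 7 20]
S = H·P̄·Hᵀ + R = [159]
K = P̄·Hᵀ·S⁻¹ = [8/53; 18/53]
x' − x̄ = [-200/53, -450/53] = K·y
y = (KᵀK)⁻¹·Kᵀ·(x' − x̄) = [-25]
z = y + H·x̄ = [-25] + [22] = [-3]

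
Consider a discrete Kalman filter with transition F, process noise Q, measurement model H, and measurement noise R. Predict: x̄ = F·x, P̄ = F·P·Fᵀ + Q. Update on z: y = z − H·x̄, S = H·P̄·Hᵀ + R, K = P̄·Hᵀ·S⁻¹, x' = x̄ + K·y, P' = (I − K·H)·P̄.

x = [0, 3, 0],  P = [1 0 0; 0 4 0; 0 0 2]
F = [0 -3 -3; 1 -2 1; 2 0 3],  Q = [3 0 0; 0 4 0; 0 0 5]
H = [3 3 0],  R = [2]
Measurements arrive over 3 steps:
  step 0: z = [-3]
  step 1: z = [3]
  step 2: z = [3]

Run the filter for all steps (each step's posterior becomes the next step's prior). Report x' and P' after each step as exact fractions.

step 0: x̄ = F·x = [-9, -6, 0]
step 0: P̄ = F·P·Fᵀ + Q = [57 18 -18; 18 23 8; -18 8 27]
step 0: y = z − H·x̄ = [42]
step 0: S = H·P̄·Hᵀ + R = [1046]
step 0: K = P̄·Hᵀ·S⁻¹ = [225/1046; 123/1046; -15/523]
step 0: x' = x̄ + K·y = [18/523, -555/523, -630/523]
step 0: P' = (I − K·H)·P̄ = [8997/1046 -8847/1046 -6039/523; -8847/1046 8929/1046 6029/523; -6039/523 6029/523 13671/523]
step 1: x̄ = F·x = [3555/523, 498/523, -1854/523]
step 1: P̄ = F·P·Fᵀ + Q = [546621/1046 70497/1046 -114525/523; 70497/1046 39239/1046 1335/523; -114525/523 1335/523 71180/523]
step 1: y = z − H·x̄ = [-10590/523]
step 1: S = H·P̄·Hᵀ + R = [3271889/523]
step 1: K = P̄·Hᵀ·S⁻¹ = [925677/3271889; 164604/3271889; -339570/3271889]
step 1: x' = x̄ + K·y = [3496455/3271889, -217506/3271889, -4722822/3271889]
step 1: P' = (I − K·H)·P̄ = [142882257/6543778 -141648021/6543778 -115451145/3271889; -141648021/6543778 141867493/6543778 115224765/3271889; -115451145/3271889 115224765/3271889 224828440/3271889]
step 2: x̄ = F·x = [14820984/3271889, -791355/3271889, -7175556/3271889]
step 2: P̄ = F·P·Fᵀ + Q = [9491442231/6543778 1311233841/6543778 -1942827912/3271889; 1311233841/6543778 369173605/6543778 -167940696/3271889; -1942827912/3271889 -167940696/3271889 940166179/3271889]
step 2: y = z − H·x̄ = [-32273220/3271889]
step 2: S = H·P̄·Hᵀ + R = [56180419609/3271889]
step 2: K = P̄·Hᵀ·S⁻¹ = [16204014108/56180419609; 2520611169/56180419609; -6332305824/56180419609]
step 2: x' = x̄ + K·y = [94652779464/56180419609, -38450844375/56180419609, -60748346916/56180419609]
step 2: P' = (I − K·H)·P̄ = [2473513254159/112360839218 -2451907902015/112360839218 -1998880284744/56180419609; -2451907902015/112360839218 2455268716907/112360839218 1994658747528/56180419609; -1998880284744/56180419609 1994658747528/56180419609 3887917160315/56180419609]

step 0: x' = [18/523, -555/523, -630/523], P' = [8997/1046 -8847/1046 -6039/523; -8847/1046 8929/1046 6029/523; -6039/523 6029/523 13671/523]
step 1: x' = [3496455/3271889, -217506/3271889, -4722822/3271889], P' = [142882257/6543778 -141648021/6543778 -115451145/3271889; -141648021/6543778 141867493/6543778 115224765/3271889; -115451145/3271889 115224765/3271889 224828440/3271889]
step 2: x' = [94652779464/56180419609, -38450844375/56180419609, -60748346916/56180419609], P' = [2473513254159/112360839218 -2451907902015/112360839218 -1998880284744/56180419609; -2451907902015/112360839218 2455268716907/112360839218 1994658747528/56180419609; -1998880284744/56180419609 1994658747528/56180419609 3887917160315/56180419609]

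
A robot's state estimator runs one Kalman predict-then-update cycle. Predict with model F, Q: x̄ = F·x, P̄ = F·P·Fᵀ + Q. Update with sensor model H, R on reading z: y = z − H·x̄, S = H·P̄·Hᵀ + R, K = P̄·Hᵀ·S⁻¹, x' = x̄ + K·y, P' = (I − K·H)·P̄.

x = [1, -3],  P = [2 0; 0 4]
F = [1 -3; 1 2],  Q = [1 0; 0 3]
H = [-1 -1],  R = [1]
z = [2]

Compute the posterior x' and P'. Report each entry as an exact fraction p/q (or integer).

x' = [3, -78/17]
P' = [22 -21; -21 356/17]

x̄ = F·x = [10, -5]
P̄ = F·P·Fᵀ + Q = [39 -22; -22 21]
y = z − H·x̄ = [7]
S = H·P̄·Hᵀ + R = [17]
K = P̄·Hᵀ·S⁻¹ = [-1; 1/17]
x' = x̄ + K·y = [3, -78/17]
P' = (I − K·H)·P̄ = [22 -21; -21 356/17]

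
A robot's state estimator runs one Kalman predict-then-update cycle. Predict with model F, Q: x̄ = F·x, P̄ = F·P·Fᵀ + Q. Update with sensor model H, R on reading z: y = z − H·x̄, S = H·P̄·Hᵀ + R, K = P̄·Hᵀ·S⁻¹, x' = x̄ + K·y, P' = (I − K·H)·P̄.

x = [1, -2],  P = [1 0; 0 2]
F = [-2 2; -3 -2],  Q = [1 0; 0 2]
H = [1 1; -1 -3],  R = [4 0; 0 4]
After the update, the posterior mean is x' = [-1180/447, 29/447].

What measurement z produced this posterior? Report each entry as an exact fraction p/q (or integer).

x̄ = F·x = [-6, 1]
P̄ = F·P·Fᵀ + Q = [13 -2; -2 19]
S = H·P̄·Hᵀ + R = [32 -62; -62 176]
K = P̄·Hᵀ·S⁻¹ = [751/894 229/894; -209/894 -353/894]
x' − x̄ = [1502/447, -418/447] = K·y
y = (KᵀK)⁻¹·Kᵀ·(x' − x̄) = [4, 0]
z = y + H·x̄ = [4, 0] + [-5, 3] = [-1, 3]

z = [-1, 3]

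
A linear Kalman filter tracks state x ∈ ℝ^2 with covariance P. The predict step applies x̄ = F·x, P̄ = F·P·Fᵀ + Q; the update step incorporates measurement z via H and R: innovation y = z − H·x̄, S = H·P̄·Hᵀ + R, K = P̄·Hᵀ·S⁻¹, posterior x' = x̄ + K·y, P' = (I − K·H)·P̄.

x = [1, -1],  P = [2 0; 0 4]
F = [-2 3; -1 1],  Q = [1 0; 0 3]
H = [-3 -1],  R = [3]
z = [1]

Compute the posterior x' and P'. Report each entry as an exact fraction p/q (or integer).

x' = [-149/513, -2/9]
P' = [284/513 -7/9; -7/9 8/3]

x̄ = F·x = [-5, -2]
P̄ = F·P·Fᵀ + Q = [45 16; 16 9]
y = z − H·x̄ = [-16]
S = H·P̄·Hᵀ + R = [513]
K = P̄·Hᵀ·S⁻¹ = [-151/513; -1/9]
x' = x̄ + K·y = [-149/513, -2/9]
P' = (I − K·H)·P̄ = [284/513 -7/9; -7/9 8/3]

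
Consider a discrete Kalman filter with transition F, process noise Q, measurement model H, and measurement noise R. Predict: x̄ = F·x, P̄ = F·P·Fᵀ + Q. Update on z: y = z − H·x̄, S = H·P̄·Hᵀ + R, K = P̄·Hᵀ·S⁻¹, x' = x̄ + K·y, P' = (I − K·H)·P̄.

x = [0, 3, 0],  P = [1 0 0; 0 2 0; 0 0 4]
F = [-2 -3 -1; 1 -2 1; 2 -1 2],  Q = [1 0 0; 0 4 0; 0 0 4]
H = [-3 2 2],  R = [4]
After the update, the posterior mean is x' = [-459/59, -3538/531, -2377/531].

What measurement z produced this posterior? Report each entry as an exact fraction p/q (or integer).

x̄ = F·x = [-9, -6, -3]
P̄ = F·P·Fᵀ + Q = [27 6 -6; 6 17 14; -6 14 26]
S = H·P̄·Hᵀ + R = [531]
K = P̄·Hᵀ·S⁻¹ = [-9/59; 44/531; 98/531]
x' − x̄ = [72/59, -352/531, -784/531] = K·y
y = (KᵀK)⁻¹·Kᵀ·(x' − x̄) = [-8]
z = y + H·x̄ = [-8] + [9] = [1]

z = [1]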